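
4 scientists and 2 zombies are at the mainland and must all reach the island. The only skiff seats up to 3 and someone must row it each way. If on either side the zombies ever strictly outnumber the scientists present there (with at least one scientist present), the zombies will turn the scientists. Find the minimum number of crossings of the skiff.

5

Counting alone: each trip to the island takes at most 3 across and each return brings at least 1 back, so after t trips out (and t−1 returns) at most 3t − (t−1) of the 6 are across; that first reaches 6 at t = 3, so at least 5 crossings are needed.
The plan below uses exactly 5 crossings, so it is optimal:
1. 2 zombies → the island.  (the mainland: 4S 0Z; the island: 0S 2Z)
2. 1 zombie ← the mainland.  (the mainland: 4S 1Z; the island: 0S 1Z)
3. 2 scientists and 1 zombie → the island.  (the mainland: 2S 0Z; the island: 2S 2Z)
4. 1 zombie ← the mainland.  (the mainland: 2S 1Z; the island: 2S 1Z)
5. 2 scientists and 1 zombie → the island.  (the mainland: 0S 0Z; the island: 4S 2Z)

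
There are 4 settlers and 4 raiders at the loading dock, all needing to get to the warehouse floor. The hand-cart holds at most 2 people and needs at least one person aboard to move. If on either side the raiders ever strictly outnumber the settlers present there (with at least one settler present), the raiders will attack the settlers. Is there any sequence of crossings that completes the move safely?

No

Following every safe sequence of crossings from the start, the most of the 8 that can be at the warehouse floor as the hand-cart arrives there on crossings 1, 3, 5 is 2, 3, 4 respectively; the best ever achieved is 4 of 8.
From crossing 7 on, no configuration arises that was not already reachable earlier: only 11 distinct safe configurations (who is on which side, and where the hand-cart is) can ever be reached, none of them has everyone across, and every continuation just revisits them. They are: 0 settlers + 0 raiders across (hand-cart back at the start); 0 settlers + 1 raider across (hand-cart there); 0 settlers + 1 raider across (hand-cart back at the start); 0 settlers + 2 raiders across (hand-cart there); 0 settlers + 2 raiders across (hand-cart back at the start); 0 settlers + 3 raiders across (hand-cart there); 0 settlers + 3 raiders across (hand-cart back at the start); 0 settlers + 4 raiders across (hand-cart there); 1 settler + 1 raider across (hand-cart there); 1 settler + 1 raider across (hand-cart back at the start); 2 settlers + 2 raiders across (hand-cart there). So no valid plan exists.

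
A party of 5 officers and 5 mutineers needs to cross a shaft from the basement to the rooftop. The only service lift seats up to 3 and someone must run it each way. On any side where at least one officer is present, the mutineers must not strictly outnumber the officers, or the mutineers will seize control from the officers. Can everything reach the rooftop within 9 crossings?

Counting alone: each trip to the rooftop takes at most 3 across and each return brings at least 1 back, so after t trips out (and t−1 returns) at most 3t − (t−1) of the 10 are across; that first reaches 10 at t = 5, so at least 9 crossings are needed.
The safety rule pushes this higher. Following every safe sequence of crossings, the most of the 10 that can be at the rooftop as the service lift arrives there on crossing 9 is 9 — never all 10.
So the move cannot be finished within 9 crossings. (The shortest complete plan takes 11:)
1. 2 mutineers → the rooftop.  (the basement: 5O 3M; the rooftop: 0O 2M)
2. 1 mutineer ← the basement.  (the basement: 5O 4M; the rooftop: 0O 1M)
3. 3 mutineers → the rooftop.  (the basement: 5O 1M; the rooftop: 0O 4M)
4. 1 mutineer ← the basement.  (the basement: 5O 2M; the rooftop: 0O 3M)
5. 3 officers → the rooftop.  (the basement: 2O 2M; the rooftop: 3O 3M)
6. 1 officer and 1 mutineer ← the basement.  (the basement: 3O 3M; the rooftop: 2O 2M)
7. 3 officers → the rooftop.  (the basement: 0O 3M; the rooftop: 5O 2M)
8. 1 mutineer ← the basement.  (the basement: 0O 4M; the rooftop: 5O 1M)
9. 2 mutineers → the rooftop.  (the basement: 0O 2M; the rooftop: 5O 3M)
10. 1 mutineer ← the basement.  (the basement: 0O 3M; the rooftop: 5O 2M)
11. 3 mutineers → the rooftop.  (the basement: 0O 0M; the rooftop: 5O 5M)

No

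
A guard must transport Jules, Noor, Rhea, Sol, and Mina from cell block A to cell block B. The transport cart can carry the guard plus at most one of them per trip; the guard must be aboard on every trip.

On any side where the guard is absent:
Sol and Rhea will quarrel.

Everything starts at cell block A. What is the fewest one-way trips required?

9

Counting alone: the guard can take at most 1 across per trip to cell block B, so moving all 5 needs at least 5 loaded trips out, with a return between consecutive ones — at least 9 crossings.
The plan below uses exactly 9 crossings, so it is optimal:
1. Guard goes to cell block B with Rhea.  [cell block A: Jules, Mina, Noor, Sol | cell block B: Rhea]
2. Guard goes back to cell block A alone.  [cell block A: Jules, Mina, Noor, Sol | cell block B: Rhea]
3. Guard goes to cell block B with Jules.  [cell block A: Mina, Noor, Sol | cell block B: Jules, Rhea]
4. Guard goes back to cell block A alone.  [cell block A: Mina, Noor, Sol | cell block B: Jules, Rhea]
5. Guard goes to cell block B with Noor.  [cell block A: Mina, Sol | cell block B: Jules, Noor, Rhea]
6. Guard goes back to cell block A alone.  [cell block A: Mina, Sol | cell block B: Jules, Noor, Rhea]
7. Guard goes to cell block B with Mina.  [cell block A: Sol | cell block B: Jules, Mina, Noor, Rhea]
8. Guard goes back to cell block A alone.  [cell block A: Sol | cell block B: Jules, Mina, Noor, Rhea]
9. Guard goes to cell block B with Sol.  [cell block A: — | cell block B: Jules, Mina, Noor, Rhea, Sol]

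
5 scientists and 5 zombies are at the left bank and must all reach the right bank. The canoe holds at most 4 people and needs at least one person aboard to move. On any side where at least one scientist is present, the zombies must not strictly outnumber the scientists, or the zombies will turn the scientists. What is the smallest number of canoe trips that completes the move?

Counting alone: each trip to the right bank takes at most 4 across and each return brings at least 1 back, so after t trips out (and t−1 returns) at most 4t − (t−1) of the 10 are across; that first reaches 10 at t = 3, so at least 5 crossings are needed.
The safety rule pushes this higher. Following every safe sequence of crossings, the most of the 10 that can be at the right bank as the canoe arrives there on crossing 5 is 9 — never all 10.
So no plan with fewer than 7 crossings exists, and this one achieves 7:
1. 2 zombies → the right bank.  (the left bank: 5S 3Z; the right bank: 0S 2Z)
2. 1 zombie ← the left bank.  (the left bank: 5S 4Z; the right bank: 0S 1Z)
3. 4 zombies → the right bank.  (the left bank: 5S 0Z; the right bank: 0S 5Z)
4. 1 zombie ← the left bank.  (the left bank: 5S 1Z; the right bank: 0S 4Z)
5. 4 scientists → the right bank.  (the left bank: 1S 1Z; the right bank: 4S 4Z)
6. 1 scientist and 1 zombie ← the left bank.  (the left bank: 2S 2Z; the right bank: 3S 3Z)
7. 2 scientists and 2 zombies → the right bank.  (the left bank: 0S 0Z; the right bank: 5S 5Z)

7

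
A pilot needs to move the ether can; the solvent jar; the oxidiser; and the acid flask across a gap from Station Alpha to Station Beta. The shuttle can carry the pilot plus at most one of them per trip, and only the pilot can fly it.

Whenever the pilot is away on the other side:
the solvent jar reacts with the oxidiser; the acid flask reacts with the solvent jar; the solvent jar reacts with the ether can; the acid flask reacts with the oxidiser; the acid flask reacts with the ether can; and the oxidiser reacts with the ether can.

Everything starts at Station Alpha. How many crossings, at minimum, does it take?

impossible

Whatever the first load, the items left behind include a forbidden pair without the pilot. No opening move is safe, so no plan exists.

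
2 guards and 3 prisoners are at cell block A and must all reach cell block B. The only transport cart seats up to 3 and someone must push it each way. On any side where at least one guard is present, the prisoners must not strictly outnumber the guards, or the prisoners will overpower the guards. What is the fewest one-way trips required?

The prisoners already outnumber the guards at cell block A before anyone moves, so the starting position itself is disallowed.

impossible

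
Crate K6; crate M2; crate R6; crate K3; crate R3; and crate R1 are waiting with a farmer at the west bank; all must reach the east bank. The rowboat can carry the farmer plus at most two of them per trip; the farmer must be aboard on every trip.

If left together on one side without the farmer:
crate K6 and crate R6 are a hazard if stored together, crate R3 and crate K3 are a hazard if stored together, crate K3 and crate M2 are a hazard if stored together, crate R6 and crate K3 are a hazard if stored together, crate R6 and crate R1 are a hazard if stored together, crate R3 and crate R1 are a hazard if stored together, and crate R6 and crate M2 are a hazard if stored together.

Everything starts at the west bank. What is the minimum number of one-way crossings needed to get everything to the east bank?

Whatever the first load, the items left behind include a forbidden pair without the farmer. No opening move is safe, so no plan exists.

impossible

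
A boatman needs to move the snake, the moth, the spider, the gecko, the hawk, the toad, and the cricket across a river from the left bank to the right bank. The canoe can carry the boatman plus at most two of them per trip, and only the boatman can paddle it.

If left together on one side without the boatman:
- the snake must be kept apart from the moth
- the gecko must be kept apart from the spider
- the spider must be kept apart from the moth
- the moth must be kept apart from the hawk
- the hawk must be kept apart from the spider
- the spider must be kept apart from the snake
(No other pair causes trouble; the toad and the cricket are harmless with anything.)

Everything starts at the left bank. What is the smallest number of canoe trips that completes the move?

Counting alone: the boatman can take at most 2 across per trip to the right bank, so moving all 7 needs at least 4 loaded trips out, with a return between consecutive ones — at least 7 crossings.
The safety rule pushes this higher. Following every safe sequence of crossings, the most of the 7 that can be at the right bank as the canoe arrives there on crossings 7, 9 is 5, 6 respectively — never all 7.
So no plan with fewer than 11 crossings exists, and this one achieves 11:
1. Boatman goes to the right bank with the moth and the spider.  [the left bank: the cricket, the gecko, the hawk, the snake, the toad | the right bank: the moth, the spider]
2. Boatman goes back to the left bank with the moth.  [the left bank: the cricket, the gecko, the hawk, the moth, the snake, the toad | the right bank: the spider]
3. Boatman goes to the right bank with the hawk and the snake.  [the left bank: the cricket, the gecko, the moth, the toad | the right bank: the hawk, the snake, the spider]
4. Boatman goes back to the left bank with the spider.  [the left bank: the cricket, the gecko, the moth, the spider, the toad | the right bank: the hawk, the snake]
5. Boatman goes to the right bank with the gecko and the moth.  [the left bank: the cricket, the spider, the toad | the right bank: the gecko, the hawk, the moth, the snake]
6. Boatman goes back to the left bank with the moth.  [the left bank: the cricket, the moth, the spider, the toad | the right bank: the gecko, the hawk, the snake]
7. Boatman goes to the right bank with the moth and the toad.  [the left bank: the cricket, the spider | the right bank: the gecko, the hawk, the moth, the snake, the toad]
8. Boatman goes back to the left bank with the moth.  [the left bank: the cricket, the moth, the spider | the right bank: the gecko, the hawk, the snake, the toad]
9. Boatman goes to the right bank with the cricket and the moth.  [the left bank: the spider | the right bank: the cricket, the gecko, the hawk, the moth, the snake, the toad]
10. Boatman goes back to the left bank with the moth.  [the left bank: the moth, the spider | the right bank: the cricket, the gecko, the hawk, the snake, the toad]
11. Boatman goes to the right bank with the moth and the spider.  [the left bank: — | the right bank: the cricket, the gecko, the hawk, the moth, the snake, the spider, the toad]

11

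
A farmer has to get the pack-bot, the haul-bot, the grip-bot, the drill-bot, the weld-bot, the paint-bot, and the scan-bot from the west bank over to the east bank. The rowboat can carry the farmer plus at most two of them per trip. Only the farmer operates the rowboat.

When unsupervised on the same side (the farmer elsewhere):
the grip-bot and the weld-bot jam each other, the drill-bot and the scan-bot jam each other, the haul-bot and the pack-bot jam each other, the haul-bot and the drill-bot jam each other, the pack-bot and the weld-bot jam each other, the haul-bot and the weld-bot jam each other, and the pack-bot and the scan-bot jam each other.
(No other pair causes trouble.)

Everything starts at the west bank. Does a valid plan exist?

Whatever the first load, the items left behind include a forbidden pair without the farmer. No opening move is safe, so no plan exists.

No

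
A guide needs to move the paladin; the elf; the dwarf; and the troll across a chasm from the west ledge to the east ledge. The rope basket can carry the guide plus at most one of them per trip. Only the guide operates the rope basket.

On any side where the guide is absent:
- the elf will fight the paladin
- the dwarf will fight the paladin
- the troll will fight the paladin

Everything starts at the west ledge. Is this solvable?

No

Following every safe sequence of crossings from the start, the most of the 4 that can be at the east ledge as the rope basket arrives there on crossings 1, 3 is 1, 2 respectively; the best ever achieved is 2 of 4.
From crossing 5 on, no configuration arises that was not already reachable earlier: only 9 distinct safe configurations (who is on which side, and where the rope basket is) can ever be reached, none of them has everyone across, and every continuation just revisits them. So no valid plan exists.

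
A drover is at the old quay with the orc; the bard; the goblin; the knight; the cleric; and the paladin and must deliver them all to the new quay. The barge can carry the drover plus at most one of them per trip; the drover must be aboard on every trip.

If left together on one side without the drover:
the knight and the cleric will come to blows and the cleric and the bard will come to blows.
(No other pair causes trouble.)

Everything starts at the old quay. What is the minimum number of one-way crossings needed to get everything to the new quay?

Counting alone: the drover can take at most 1 across per trip to the new quay, so moving all 6 needs at least 6 loaded trips out, with a return between consecutive ones — at least 11 crossings.
The safety rule pushes this higher. Following every safe sequence of crossings, the most of the 6 that can be at the new quay as the barge arrives there on crossing 11 is 5 — never all 6.
So no plan with fewer than 13 crossings exists, and this one achieves 13:
1. Drover goes to the new quay with the cleric.  [the old quay: the bard, the goblin, the knight, the orc, the paladin | the new quay: the cleric]
2. Drover goes back to the old quay alone.  [the old quay: the bard, the goblin, the knight, the orc, the paladin | the new quay: the cleric]
3. Drover goes to the new quay with the orc.  [the old quay: the bard, the goblin, the knight, the paladin | the new quay: the cleric, the orc]
4. Drover goes back to the old quay alone.  [the old quay: the bard, the goblin, the knight, the paladin | the new quay: the cleric, the orc]
5. Drover goes to the new quay with the bard.  [the old quay: the goblin, the knight, the paladin | the new quay: the bard, the cleric, the orc]
6. Drover goes back to the old quay with the cleric.  [the old quay: the cleric, the goblin, the knight, the paladin | the new quay: the bard, the orc]
7. Drover goes to the new quay with the knight.  [the old quay: the cleric, the goblin, the paladin | the new quay: the bard, the knight, the orc]
8. Drover goes back to the old quay alone.  [the old quay: the cleric, the goblin, the paladin | the new quay: the bard, the knight, the orc]
9. Drover goes to the new quay with the goblin.  [the old quay: the cleric, the paladin | the new quay: the bard, the goblin, the knight, the orc]
10. Drover goes back to the old quay alone.  [the old quay: the cleric, the paladin | the new quay: the bard, the goblin, the knight, the orc]
11. Drover goes to the new quay with the paladin.  [the old quay: the cleric | the new quay: the bard, the goblin, the knight, the orc, the paladin]
12. Drover goes back to the old quay alone.  [the old quay: the cleric | the new quay: the bard, the goblin, the knight, the orc, the paladin]
13. Drover goes to the new quay with the cleric.  [the old quay: — | the new quay: the bard, the cleric, the goblin, the knight, the orc, the paladin]

13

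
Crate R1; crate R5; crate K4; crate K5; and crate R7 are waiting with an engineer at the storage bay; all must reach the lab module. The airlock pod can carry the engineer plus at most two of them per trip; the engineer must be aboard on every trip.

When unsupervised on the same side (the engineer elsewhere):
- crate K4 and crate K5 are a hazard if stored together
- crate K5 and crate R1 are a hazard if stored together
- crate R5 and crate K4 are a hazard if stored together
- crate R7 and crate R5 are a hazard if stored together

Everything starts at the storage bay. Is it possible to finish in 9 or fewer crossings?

Yes — this plan uses 7 crossings (≤ 9):
1. Engineer goes to the lab module with crate K5 and crate R5.  [the storage bay: crate K4, crate R1, crate R7 | the lab module: crate K5, crate R5]
2. Engineer goes back to the storage bay alone.  [the storage bay: crate K4, crate R1, crate R7 | the lab module: crate K5, crate R5]
3. Engineer goes to the lab module with crate R1.  [the storage bay: crate K4, crate R7 | the lab module: crate K5, crate R1, crate R5]
4. Engineer goes back to the storage bay with crate K5.  [the storage bay: crate K4, crate K5, crate R7 | the lab module: crate R1, crate R5]
5. Engineer goes to the lab module with crate K4 and crate R7.  [the storage bay: crate K5 | the lab module: crate K4, crate R1, crate R5, crate R7]
6. Engineer goes back to the storage bay with crate R5.  [the storage bay: crate K5, crate R5 | the lab module: crate K4, crate R1, crate R7]
7. Engineer goes to the lab module with crate K5 and crate R5.  [the storage bay: — | the lab module: crate K4, crate K5, crate R1, crate R5, crate R7]

Yes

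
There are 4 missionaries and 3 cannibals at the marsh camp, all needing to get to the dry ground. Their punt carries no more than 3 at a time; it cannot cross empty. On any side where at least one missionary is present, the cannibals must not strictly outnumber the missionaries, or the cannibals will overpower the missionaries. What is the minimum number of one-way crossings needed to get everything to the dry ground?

5

Counting alone: each trip to the dry ground takes at most 3 across and each return brings at least 1 back, so after t trips out (and t−1 returns) at most 3t − (t−1) of the 7 are across; that first reaches 7 at t = 3, so at least 5 crossings are needed.
The plan below uses exactly 5 crossings, so it is optimal:
1. 3 cannibals → the dry ground.  (the marsh camp: 4M 0C; the dry ground: 0M 3C)
2. 1 cannibal ← the marsh camp.  (the marsh camp: 4M 1C; the dry ground: 0M 2C)
3. 3 missionaries → the dry ground.  (the marsh camp: 1M 1C; the dry ground: 3M 2C)
4. 1 missionary ← the marsh camp.  (the marsh camp: 2M 1C; the dry ground: 2M 2C)
5. 2 missionaries and 1 cannibal → the dry ground.  (the marsh camp: 0M 0C; the dry ground: 4M 3C)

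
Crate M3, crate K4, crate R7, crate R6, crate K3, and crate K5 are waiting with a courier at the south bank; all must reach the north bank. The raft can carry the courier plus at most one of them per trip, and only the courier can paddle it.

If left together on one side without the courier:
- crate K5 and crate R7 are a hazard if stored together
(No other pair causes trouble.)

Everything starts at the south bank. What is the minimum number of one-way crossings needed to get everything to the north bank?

11

Counting alone: the courier can take at most 1 across per trip to the north bank, so moving all 6 needs at least 6 loaded trips out, with a return between consecutive ones — at least 11 crossings.
The plan below uses exactly 11 crossings, so it is optimal:
1. Courier goes to the north bank with crate R7.
2. Courier goes back to the south bank alone.
3. Courier goes to the north bank with crate M3.
4. Courier goes back to the south bank alone.
5. Courier goes to the north bank with crate K4.
6. Courier goes back to the south bank alone.
7. Courier goes to the north bank with crate R6.
8. Courier goes back to the south bank alone.
9. Courier goes to the north bank with crate K3.
10. Courier goes back to the south bank alone.
11. Courier goes to the north bank with crate K5.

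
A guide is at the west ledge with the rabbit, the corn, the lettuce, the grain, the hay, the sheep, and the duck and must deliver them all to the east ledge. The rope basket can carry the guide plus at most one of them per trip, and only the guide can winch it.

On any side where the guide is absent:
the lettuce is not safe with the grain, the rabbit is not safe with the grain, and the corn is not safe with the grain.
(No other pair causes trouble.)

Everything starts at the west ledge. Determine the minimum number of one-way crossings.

Following every safe sequence of crossings from the start, the most of the 7 that can be at the east ledge as the rope basket arrives there on crossings 1, 3, 5, 7, 9 is 1, 2, 3, 4, 5 respectively; the best ever achieved is 5 of 7.
From crossing 11 on, no configuration arises that was not already reachable earlier: only 72 distinct safe configurations (who is on which side, and where the rope basket is) can ever be reached, none of them has everyone across, and every continuation just revisits them. So no valid plan exists.

impossible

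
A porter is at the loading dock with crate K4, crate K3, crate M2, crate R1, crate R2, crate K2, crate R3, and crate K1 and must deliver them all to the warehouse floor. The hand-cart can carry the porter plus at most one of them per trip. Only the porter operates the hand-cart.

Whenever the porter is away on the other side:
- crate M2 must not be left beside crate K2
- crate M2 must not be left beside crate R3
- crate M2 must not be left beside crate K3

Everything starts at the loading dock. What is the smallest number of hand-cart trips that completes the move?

Following every safe sequence of crossings from the start, the most of the 8 that can be at the warehouse floor as the hand-cart arrives there on crossings 1, 3, 5, 7, 9, 11 is 1, 2, 3, 4, 5, 6 respectively; the best ever achieved is 6 of 8.
From crossing 13 on, no configuration arises that was not already reachable earlier: only 144 distinct safe configurations (who is on which side, and where the hand-cart is) can ever be reached, none of them has everyone across, and every continuation just revisits them. So no valid plan exists.

impossible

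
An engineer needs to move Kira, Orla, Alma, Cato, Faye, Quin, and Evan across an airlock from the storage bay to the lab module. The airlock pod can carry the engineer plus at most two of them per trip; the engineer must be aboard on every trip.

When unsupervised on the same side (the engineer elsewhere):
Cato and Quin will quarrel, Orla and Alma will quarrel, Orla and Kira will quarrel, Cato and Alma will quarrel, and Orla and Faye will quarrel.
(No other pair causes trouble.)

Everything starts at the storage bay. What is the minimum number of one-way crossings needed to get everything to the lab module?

Counting alone: the engineer can take at most 2 across per trip to the lab module, so moving all 7 needs at least 4 loaded trips out, with a return between consecutive ones — at least 7 crossings.
The safety rule pushes this higher. Following every safe sequence of crossings, the most of the 7 that can be at the lab module as the airlock pod arrives there on crossing 7 is 6 — never all 7.
So no plan with fewer than 9 crossings exists, and this one achieves 9:
1. Engineer goes to the lab module with Cato and Orla.  [the storage bay: Alma, Evan, Faye, Kira, Quin | the lab module: Cato, Orla]
2. Engineer goes back to the storage bay alone.  [the storage bay: Alma, Evan, Faye, Kira, Quin | the lab module: Cato, Orla]
3. Engineer goes to the lab module with Kira.  [the storage bay: Alma, Evan, Faye, Quin | the lab module: Cato, Kira, Orla]
4. Engineer goes back to the storage bay with Orla.  [the storage bay: Alma, Evan, Faye, Orla, Quin | the lab module: Cato, Kira]
5. Engineer goes to the lab module with Alma and Faye.  [the storage bay: Evan, Orla, Quin | the lab module: Alma, Cato, Faye, Kira]
6. Engineer goes back to the storage bay with Cato.  [the storage bay: Cato, Evan, Orla, Quin | the lab module: Alma, Faye, Kira]
7. Engineer goes to the lab module with Evan and Quin.  [the storage bay: Cato, Orla | the lab module: Alma, Evan, Faye, Kira, Quin]
8. Engineer goes back to the storage bay alone.  [the storage bay: Cato, Orla | the lab module: Alma, Evan, Faye, Kira, Quin]
9. Engineer goes to the lab module with Cato and Orla.  [the storage bay: — | the lab module: Alma, Cato, Evan, Faye, Kira, Orla, Quin]

9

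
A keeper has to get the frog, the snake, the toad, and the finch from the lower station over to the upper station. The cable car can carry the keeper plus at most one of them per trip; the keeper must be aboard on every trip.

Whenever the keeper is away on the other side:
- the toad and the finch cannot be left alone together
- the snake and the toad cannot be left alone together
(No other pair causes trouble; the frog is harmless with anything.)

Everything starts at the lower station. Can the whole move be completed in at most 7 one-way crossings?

Counting alone: the keeper can take at most 1 across per trip to the upper station, so moving all 4 needs at least 4 loaded trips out, with a return between consecutive ones — at least 7 crossings.
The safety rule pushes this higher. Following every safe sequence of crossings, the most of the 4 that can be at the upper station as the cable car arrives there on crossing 7 is 3 — never all 4.
So the move cannot be finished within 7 crossings. (The shortest complete plan takes 9:)
1. Keeper goes to the upper station with the toad.
2. Keeper goes back to the lower station alone.
3. Keeper goes to the upper station with the frog.
4. Keeper goes back to the lower station alone.
5. Keeper goes to the upper station with the snake.
6. Keeper goes back to the lower station with the toad.
7. Keeper goes to the upper station with the finch.
8. Keeper goes back to the lower station alone.
9. Keeper goes to the upper station with the toad.

No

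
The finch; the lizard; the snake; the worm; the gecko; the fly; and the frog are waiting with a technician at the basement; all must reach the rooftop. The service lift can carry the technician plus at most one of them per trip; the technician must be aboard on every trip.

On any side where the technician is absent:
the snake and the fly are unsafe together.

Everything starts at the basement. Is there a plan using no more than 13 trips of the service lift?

Yes — this plan uses 13 crossings (≤ 13):
1. Technician goes to the rooftop with the snake.  [the basement: the finch, the fly, the frog, the gecko, the lizard, the worm | the rooftop: the snake]
2. Technician goes back to the basement alone.  [the basement: the finch, the fly, the frog, the gecko, the lizard, the worm | the rooftop: the snake]
3. Technician goes to the rooftop with the finch.  [the basement: the fly, the frog, the gecko, the lizard, the worm | the rooftop: the finch, the snake]
4. Technician goes back to the basement alone.  [the basement: the fly, the frog, the gecko, the lizard, the worm | the rooftop: the finch, the snake]
5. Technician goes to the rooftop with the lizard.  [the basement: the fly, the frog, the gecko, the worm | the rooftop: the finch, the lizard, the snake]
6. Technician goes back to the basement alone.  [the basement: the fly, the frog, the gecko, the worm | the rooftop: the finch, the lizard, the snake]
7. Technician goes to the rooftop with the worm.  [the basement: the fly, the frog, the gecko | the rooftop: the finch, the lizard, the snake, the worm]
8. Technician goes back to the basement alone.  [the basement: the fly, the frog, the gecko | the rooftop: the finch, the lizard, the snake, the worm]
9. Technician goes to the rooftop with the gecko.  [the basement: the fly, the frog | the rooftop: the finch, the gecko, the lizard, the snake, the worm]
10. Technician goes back to the basement alone.  [the basement: the fly, the frog | the rooftop: the finch, the gecko, the lizard, the snake, the worm]
11. Technician goes to the rooftop with the frog.  [the basement: the fly | the rooftop: the finch, the frog, the gecko, the lizard, the snake, the worm]
12. Technician goes back to the basement alone.  [the basement: the fly | the rooftop: the finch, the frog, the gecko, the lizard, the snake, the worm]
13. Technician goes to the rooftop with the fly.  [the basement: — | the rooftop: the finch, the fly, the frog, the gecko, the lizard, the snake, the worm]

Yes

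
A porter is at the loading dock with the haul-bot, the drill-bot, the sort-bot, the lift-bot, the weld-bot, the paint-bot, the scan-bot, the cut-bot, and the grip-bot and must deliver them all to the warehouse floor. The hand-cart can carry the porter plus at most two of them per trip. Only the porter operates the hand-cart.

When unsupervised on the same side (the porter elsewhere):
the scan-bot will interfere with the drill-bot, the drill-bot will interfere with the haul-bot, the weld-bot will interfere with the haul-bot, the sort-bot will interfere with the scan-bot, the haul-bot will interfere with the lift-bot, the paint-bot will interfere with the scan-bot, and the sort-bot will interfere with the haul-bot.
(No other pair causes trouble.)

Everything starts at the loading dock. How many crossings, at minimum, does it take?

11

Counting alone: the porter can take at most 2 across per trip to the warehouse floor, so moving all 9 needs at least 5 loaded trips out, with a return between consecutive ones — at least 9 crossings.
The safety rule pushes this higher. Following every safe sequence of crossings, the most of the 9 that can be at the warehouse floor as the hand-cart arrives there on crossing 9 is 8 — never all 9.
So no plan with fewer than 11 crossings exists, and this one achieves 11:
1. Porter goes to the warehouse floor with the haul-bot and the scan-bot.
2. Porter goes back to the loading dock alone.
3. Porter goes to the warehouse floor with the paint-bot.
4. Porter goes back to the loading dock with the scan-bot.
5. Porter goes to the warehouse floor with the drill-bot and the sort-bot.
6. Porter goes back to the loading dock with the haul-bot.
7. Porter goes to the warehouse floor with the lift-bot and the weld-bot.
8. Porter goes back to the loading dock alone.
9. Porter goes to the warehouse floor with the cut-bot and the grip-bot.
10. Porter goes back to the loading dock alone.
11. Porter goes to the warehouse floor with the haul-bot and the scan-bot.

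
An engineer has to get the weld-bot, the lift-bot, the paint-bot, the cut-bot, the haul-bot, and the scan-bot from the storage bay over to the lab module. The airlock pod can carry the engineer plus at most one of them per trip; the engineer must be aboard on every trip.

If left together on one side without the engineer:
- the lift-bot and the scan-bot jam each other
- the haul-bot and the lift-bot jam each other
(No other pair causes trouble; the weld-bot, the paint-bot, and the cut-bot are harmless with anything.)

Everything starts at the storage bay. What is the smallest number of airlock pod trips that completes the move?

13

Counting alone: the engineer can take at most 1 across per trip to the lab module, so moving all 6 needs at least 6 loaded trips out, with a return between consecutive ones — at least 11 crossings.
The safety rule pushes this higher. Following every safe sequence of crossings, the most of the 6 that can be at the lab module as the airlock pod arrives there on crossing 11 is 5 — never all 6.
So no plan with fewer than 13 crossings exists, and this one achieves 13:
1. Engineer goes to the lab module with the lift-bot.
2. Engineer goes back to the storage bay alone.
3. Engineer goes to the lab module with the weld-bot.
4. Engineer goes back to the storage bay alone.
5. Engineer goes to the lab module with the paint-bot.
6. Engineer goes back to the storage bay alone.
7. Engineer goes to the lab module with the cut-bot.
8. Engineer goes back to the storage bay alone.
9. Engineer goes to the lab module with the haul-bot.
10. Engineer goes back to the storage bay with the lift-bot.
11. Engineer goes to the lab module with the scan-bot.
12. Engineer goes back to the storage bay alone.
13. Engineer goes to the lab module with the lift-bot.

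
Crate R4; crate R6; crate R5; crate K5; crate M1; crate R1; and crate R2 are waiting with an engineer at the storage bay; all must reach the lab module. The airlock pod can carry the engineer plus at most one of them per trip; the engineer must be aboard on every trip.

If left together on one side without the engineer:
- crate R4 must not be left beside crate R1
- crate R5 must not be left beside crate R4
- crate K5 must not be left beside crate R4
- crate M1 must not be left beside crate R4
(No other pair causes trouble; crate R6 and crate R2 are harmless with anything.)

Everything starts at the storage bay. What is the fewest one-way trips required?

impossible

Following every safe sequence of crossings from the start, the most of the 7 that can be at the lab module as the airlock pod arrives there on crossings 1, 3, 5, 7 is 1, 2, 3, 4 respectively; the best ever achieved is 4 of 7.
From crossing 9 on, no configuration arises that was not already reachable earlier: only 44 distinct safe configurations (who is on which side, and where the airlock pod is) can ever be reached, none of them has everyone across, and every continuation just revisits them. So no valid plan exists.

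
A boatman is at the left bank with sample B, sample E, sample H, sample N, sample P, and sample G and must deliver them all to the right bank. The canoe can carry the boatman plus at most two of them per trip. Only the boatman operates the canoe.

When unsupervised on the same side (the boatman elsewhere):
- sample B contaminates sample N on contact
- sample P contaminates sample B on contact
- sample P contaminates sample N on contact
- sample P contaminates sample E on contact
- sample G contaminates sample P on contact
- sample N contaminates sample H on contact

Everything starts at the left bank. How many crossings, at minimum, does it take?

Counting alone: the boatman can take at most 2 across per trip to the right bank, so moving all 6 needs at least 3 loaded trips out, with a return between consecutive ones — at least 5 crossings.
The safety rule pushes this higher. Following every safe sequence of crossings, the most of the 6 that can be at the right bank as the canoe arrives there on crossings 5, 7 is 4, 5 respectively — never all 6.
So no plan with fewer than 9 crossings exists, and this one achieves 9:
1. Boatman goes to the right bank with sample N and sample P.  [the left bank: sample B, sample E, sample G, sample H | the right bank: sample N, sample P]
2. Boatman goes back to the left bank with sample N.  [the left bank: sample B, sample E, sample G, sample H, sample N | the right bank: sample P]
3. Boatman goes to the right bank with sample B and sample H.  [the left bank: sample E, sample G, sample N | the right bank: sample B, sample H, sample P]
4. Boatman goes back to the left bank with sample B.  [the left bank: sample B, sample E, sample G, sample N | the right bank: sample H, sample P]
5. Boatman goes to the right bank with sample B and sample E.  [the left bank: sample G, sample N | the right bank: sample B, sample E, sample H, sample P]
6. Boatman goes back to the left bank with sample P.  [the left bank: sample G, sample N, sample P | the right bank: sample B, sample E, sample H]
7. Boatman goes to the right bank with sample G and sample N.  [the left bank: sample P | the right bank: sample B, sample E, sample G, sample H, sample N]
8. Boatman goes back to the left bank with sample N.  [the left bank: sample N, sample P | the right bank: sample B, sample E, sample G, sample H]
9. Boatman goes to the right bank with sample N and sample P.  [the left bank: — | the right bank: sample B, sample E, sample G, sample H, sample N, sample P]

9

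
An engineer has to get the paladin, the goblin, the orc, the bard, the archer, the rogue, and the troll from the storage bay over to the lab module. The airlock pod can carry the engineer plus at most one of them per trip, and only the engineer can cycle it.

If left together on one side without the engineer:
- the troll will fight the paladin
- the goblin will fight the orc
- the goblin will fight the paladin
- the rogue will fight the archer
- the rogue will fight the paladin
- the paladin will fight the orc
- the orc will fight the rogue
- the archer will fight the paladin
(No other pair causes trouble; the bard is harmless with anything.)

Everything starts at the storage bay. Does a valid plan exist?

No

Whatever the first load, the items left behind include a forbidden pair without the engineer. No opening move is safe, so no plan exists.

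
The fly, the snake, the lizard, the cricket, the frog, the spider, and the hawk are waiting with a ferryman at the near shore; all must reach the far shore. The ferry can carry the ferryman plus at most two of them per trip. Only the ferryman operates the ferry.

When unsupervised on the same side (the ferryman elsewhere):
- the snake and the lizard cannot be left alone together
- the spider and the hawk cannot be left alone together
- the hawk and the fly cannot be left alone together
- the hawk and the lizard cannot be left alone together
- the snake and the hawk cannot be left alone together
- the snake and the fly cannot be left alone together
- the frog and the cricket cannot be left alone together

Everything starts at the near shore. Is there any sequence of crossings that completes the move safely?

Whatever the first load, the items left behind include a forbidden pair without the ferryman. No opening move is safe, so no plan exists.

No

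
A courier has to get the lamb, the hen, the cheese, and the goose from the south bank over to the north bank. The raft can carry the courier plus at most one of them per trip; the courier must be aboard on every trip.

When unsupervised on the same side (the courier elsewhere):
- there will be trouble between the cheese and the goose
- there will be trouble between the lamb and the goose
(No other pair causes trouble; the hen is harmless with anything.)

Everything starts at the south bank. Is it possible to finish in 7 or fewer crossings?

Counting alone: the courier can take at most 1 across per trip to the north bank, so moving all 4 needs at least 4 loaded trips out, with a return between consecutive ones — at least 7 crossings.
The safety rule pushes this higher. Following every safe sequence of crossings, the most of the 4 that can be at the north bank as the raft arrives there on crossing 7 is 3 — never all 4.
So the move cannot be finished within 7 crossings. (The shortest complete plan takes 9:)
1. Courier goes to the north bank with the goose.  [the south bank: the cheese, the hen, the lamb | the north bank: the goose]
2. Courier goes back to the south bank alone.  [the south bank: the cheese, the hen, the lamb | the north bank: the goose]
3. Courier goes to the north bank with the lamb.  [the south bank: the cheese, the hen | the north bank: the goose, the lamb]
4. Courier goes back to the south bank with the goose.  [the south bank: the cheese, the goose, the hen | the north bank: the lamb]
5. Courier goes to the north bank with the cheese.  [the south bank: the goose, the hen | the north bank: the cheese, the lamb]
6. Courier goes back to the south bank alone.  [the south bank: the goose, the hen | the north bank: the cheese, the lamb]
7. Courier goes to the north bank with the hen.  [the south bank: the goose | the north bank: the cheese, the hen, the lamb]
8. Courier goes back to the south bank alone.  [the south bank: the goose | the north bank: the cheese, the hen, the lamb]
9. Courier goes to the north bank with the goose.  [the south bank: — | the north bank: the cheese, the goose, the hen, the lamb]

No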